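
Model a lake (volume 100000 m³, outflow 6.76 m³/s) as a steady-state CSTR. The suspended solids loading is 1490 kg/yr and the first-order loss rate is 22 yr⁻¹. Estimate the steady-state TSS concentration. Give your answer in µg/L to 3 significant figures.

Outflow Q = 6.76 m³/s × 3.156e+07 s/yr = 2.133e+08 m³/yr.
Steady-state CSTR mass balance: W = Q·C + k·V·C, so C = W/(Q + kV).
Q + kV = 2.133e+08 + 22·100000 = 2.155e+08 m³/yr.
C = 1490/2.155e+08 = 6.913e-06 kg/m³ = 0.006913 mg/L = 6.913 µg/L.

6.91 µg/L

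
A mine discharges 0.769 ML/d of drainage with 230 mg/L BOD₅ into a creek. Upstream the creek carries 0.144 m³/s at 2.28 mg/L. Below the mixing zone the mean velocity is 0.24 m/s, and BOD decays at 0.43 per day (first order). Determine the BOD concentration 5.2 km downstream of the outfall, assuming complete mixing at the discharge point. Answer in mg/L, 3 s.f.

0.769 ML/d = 0.0089 m³/s.
After complete mixing, C₀ = (0.0089·230 + 0.144·2.28) / 0.1529 = 15.54 mg/L.
Travel time t = 5200 m / 0.24 m/s = 2.167e+04 s = 0.2508 d.
C = 15.54·exp(−0.43·0.2508) = 15.54·0.8978 = 13.95 mg/L.

13.9 mg/L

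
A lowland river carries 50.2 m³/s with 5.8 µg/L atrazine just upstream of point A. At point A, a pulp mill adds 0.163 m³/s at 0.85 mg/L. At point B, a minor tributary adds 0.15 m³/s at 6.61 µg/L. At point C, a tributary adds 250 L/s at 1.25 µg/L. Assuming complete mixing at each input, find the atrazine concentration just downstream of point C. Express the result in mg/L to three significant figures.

5.8 µg/L = 0.0058 mg/L.
After input A: C = (50.2·0.0058 + 0.163·0.85) / 50.36 = 0.008532 mg/L.
6.61 µg/L = 0.00661 mg/L.
After input B: C = (50.36·0.008532 + 0.15·0.00661) / 50.51 = 0.008527 mg/L.
250 L/s = 0.25 m³/s.
1.25 µg/L = 0.00125 mg/L.
After input C: C = (50.51·0.008527 + 0.25·0.00125) / 50.76 = 0.008491 mg/L.

0.00849 mg/L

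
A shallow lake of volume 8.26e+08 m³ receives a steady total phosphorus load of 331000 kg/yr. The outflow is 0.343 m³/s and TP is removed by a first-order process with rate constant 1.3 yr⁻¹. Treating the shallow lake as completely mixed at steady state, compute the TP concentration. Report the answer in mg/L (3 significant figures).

Outflow Q = 0.343 m³/s × 3.156e+07 s/yr = 1.082e+07 m³/yr.
Steady-state CSTR mass balance: W = Q·C + k·V·C, so C = W/(Q + kV).
Q + kV = 1.082e+07 + 1.3·8.26e+08 = 1.085e+09 m³/yr.
C = 331000/1.085e+09 = 0.0003052 kg/m³ = 0.3052 mg/L.

0.305 mg/L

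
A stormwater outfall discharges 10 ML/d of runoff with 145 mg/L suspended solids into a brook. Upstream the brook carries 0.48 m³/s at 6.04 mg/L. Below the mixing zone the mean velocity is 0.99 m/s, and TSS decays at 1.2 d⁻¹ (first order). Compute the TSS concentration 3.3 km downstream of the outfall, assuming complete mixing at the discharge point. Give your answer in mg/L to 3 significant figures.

31.5 mg/L

10 ML/d = 0.1157 m³/s.
After complete mixing, C₀ = (0.1157·145 + 0.48·6.04) / 0.5957 = 33.04 mg/L.
Travel time t = 3300 m / 0.99 m/s = 3333 s = 0.03858 d.
C = 33.04·exp(−1.2·0.03858) = 33.04·0.9548 = 31.54 mg/L.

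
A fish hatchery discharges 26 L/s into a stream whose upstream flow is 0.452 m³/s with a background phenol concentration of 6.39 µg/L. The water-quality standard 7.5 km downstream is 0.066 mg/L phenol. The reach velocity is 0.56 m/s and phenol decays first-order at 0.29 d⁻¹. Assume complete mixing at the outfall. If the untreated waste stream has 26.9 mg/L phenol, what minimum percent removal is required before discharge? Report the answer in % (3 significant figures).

26 L/s = 0.026 m³/s.
6.39 µg/L = 0.00639 mg/L.
Travel time to the compliance point: t = 7500/0.56 = 1.339e+04 s = 0.155 d; decay factor exp(−0.29·0.155) = 0.956.
So the concentration just after mixing may be at most 0.066/0.956 = 0.06903 mg/L.
Mass balance: 0.06903·0.478 = 0.026·Cₑ + 0.452·0.00639.
Cₑ = (0.033 − 0.002888) / 0.026 = 1.158 mg/L.
Required removal = 1 − 1.158/26.9 = 95.69 %.

95.7 %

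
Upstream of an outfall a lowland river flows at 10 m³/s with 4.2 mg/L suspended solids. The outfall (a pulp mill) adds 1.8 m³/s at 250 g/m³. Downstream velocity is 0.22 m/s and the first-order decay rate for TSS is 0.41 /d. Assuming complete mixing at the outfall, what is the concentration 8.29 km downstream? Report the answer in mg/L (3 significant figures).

After complete mixing, C₀ = (1.8·250 + 10·4.2) / 11.8 = 41.69 mg/L.
Travel time t = 8290 m / 0.22 m/s = 3.768e+04 s = 0.4361 d.
C = 41.69·exp(−0.41·0.4361) = 41.69·0.8363 = 34.87 mg/L.

34.9 mg/L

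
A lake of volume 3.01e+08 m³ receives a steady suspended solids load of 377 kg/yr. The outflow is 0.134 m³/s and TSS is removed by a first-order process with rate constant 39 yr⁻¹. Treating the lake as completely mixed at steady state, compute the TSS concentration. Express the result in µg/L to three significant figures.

0.0321 µg/L

Outflow Q = 0.134 m³/s × 3.156e+07 s/yr = 4.229e+06 m³/yr.
Steady-state CSTR mass balance: W = Q·C + k·V·C, so C = W/(Q + kV).
Q + kV = 4.229e+06 + 39·3.01e+08 = 1.174e+10 m³/yr.
C = 377/1.174e+10 = 3.21e-08 kg/m³ = 3.21e-05 mg/L = 0.0321 µg/L.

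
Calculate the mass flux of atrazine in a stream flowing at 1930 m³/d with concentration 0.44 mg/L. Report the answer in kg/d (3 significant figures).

1930 m³/d = 0.02234 m³/s.
Mass flux = Q·C = 0.02234 m³/s × 0.44 g/m³ = 0.009829 g/s.
= 0.009829 g/s × 86.4 = 0.8492 kg/d.

0.849 kg/d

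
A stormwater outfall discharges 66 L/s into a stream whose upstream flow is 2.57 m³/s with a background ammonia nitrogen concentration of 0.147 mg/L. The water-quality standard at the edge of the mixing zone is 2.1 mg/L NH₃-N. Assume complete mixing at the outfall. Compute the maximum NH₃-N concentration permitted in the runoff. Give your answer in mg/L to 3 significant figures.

66 L/s = 0.066 m³/s.
Mass balance: 2.1·2.636 = 0.066·Cₑ + 2.57·0.147.
Cₑ = (5.536 − 0.3778) / 0.066 = 78.15 mg/L.

78.1 mg/L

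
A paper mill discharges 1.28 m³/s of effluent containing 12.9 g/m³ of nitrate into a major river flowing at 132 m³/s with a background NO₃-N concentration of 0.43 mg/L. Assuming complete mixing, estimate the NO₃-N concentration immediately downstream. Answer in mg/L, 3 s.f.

0.550 mg/L

By mass balance at complete mixing, C = (1.28·12.9 + 132·0.43) / (1.28 + 132) = 73.27/133.3 = 0.5498 mg/L.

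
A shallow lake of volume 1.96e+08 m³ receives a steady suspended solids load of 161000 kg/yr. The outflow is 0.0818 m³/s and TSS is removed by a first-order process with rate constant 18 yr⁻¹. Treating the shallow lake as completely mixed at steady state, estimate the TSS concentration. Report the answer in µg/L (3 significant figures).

45.6 µg/L

Outflow Q = 0.0818 m³/s × 3.156e+07 s/yr = 2.581e+06 m³/yr.
Steady-state CSTR mass balance: W = Q·C + k·V·C, so C = W/(Q + kV).
Q + kV = 2.581e+06 + 18·1.96e+08 = 3.531e+09 m³/yr.
C = 161000/3.531e+09 = 4.56e-05 kg/m³ = 0.0456 mg/L = 45.6 µg/L.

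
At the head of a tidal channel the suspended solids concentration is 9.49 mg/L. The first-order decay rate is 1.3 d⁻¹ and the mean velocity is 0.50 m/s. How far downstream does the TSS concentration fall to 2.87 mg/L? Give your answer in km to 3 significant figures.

From C = C₀·e^(−kt), t = ln(C₀/C)/k = ln(9.49/2.87)/1.3 = 1.196/1.3 = 0.9199 d.
Distance = v·t = 0.50 m/s × 7.948e+04 s = 3.974e+04 m = 39.74 km.

39.7 km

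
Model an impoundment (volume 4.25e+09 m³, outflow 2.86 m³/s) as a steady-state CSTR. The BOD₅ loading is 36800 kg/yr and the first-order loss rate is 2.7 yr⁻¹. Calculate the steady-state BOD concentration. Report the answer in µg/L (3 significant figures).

Outflow Q = 2.86 m³/s × 3.156e+07 s/yr = 9.025e+07 m³/yr.
Steady-state CSTR mass balance: W = Q·C + k·V·C, so C = W/(Q + kV).
Q + kV = 9.025e+07 + 2.7·4.25e+09 = 1.157e+10 m³/yr.
C = 36800/1.157e+10 = 3.182e-06 kg/m³ = 0.003182 mg/L = 3.182 µg/L.

3.18 µg/L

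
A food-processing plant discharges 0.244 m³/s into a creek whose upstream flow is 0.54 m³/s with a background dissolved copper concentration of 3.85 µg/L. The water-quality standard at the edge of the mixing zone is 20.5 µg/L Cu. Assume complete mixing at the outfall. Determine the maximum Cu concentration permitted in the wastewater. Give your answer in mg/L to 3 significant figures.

0.0573 mg/L

3.85 µg/L = 0.00385 mg/L.
20.5 µg/L = 0.0205 mg/L.
Mass balance: 0.0205·0.784 = 0.244·Cₑ + 0.54·0.00385.
Cₑ = (0.01607 − 0.002079) / 0.244 = 0.05735 mg/L.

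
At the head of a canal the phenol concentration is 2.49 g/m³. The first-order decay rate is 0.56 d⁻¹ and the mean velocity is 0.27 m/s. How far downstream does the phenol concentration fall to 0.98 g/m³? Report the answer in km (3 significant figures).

From C = C₀·e^(−kt), t = ln(C₀/C)/k = ln(2.49/0.98)/0.56 = 0.9325/0.56 = 1.665 d.
Distance = v·t = 0.27 m/s × 1.439e+05 s = 3.884e+04 m = 38.84 km.

38.8 km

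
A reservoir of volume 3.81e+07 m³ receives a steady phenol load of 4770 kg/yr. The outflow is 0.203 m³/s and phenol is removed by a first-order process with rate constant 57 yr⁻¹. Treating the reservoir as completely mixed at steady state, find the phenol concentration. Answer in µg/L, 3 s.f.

2.19 µg/L

Outflow Q = 0.203 m³/s × 3.156e+07 s/yr = 6.406e+06 m³/yr.
Steady-state CSTR mass balance: W = Q·C + k·V·C, so C = W/(Q + kV).
Q + kV = 6.406e+06 + 57·3.81e+07 = 2.178e+09 m³/yr.
C = 4770/2.178e+09 = 2.19e-06 kg/m³ = 0.00219 mg/L = 2.19 µg/L.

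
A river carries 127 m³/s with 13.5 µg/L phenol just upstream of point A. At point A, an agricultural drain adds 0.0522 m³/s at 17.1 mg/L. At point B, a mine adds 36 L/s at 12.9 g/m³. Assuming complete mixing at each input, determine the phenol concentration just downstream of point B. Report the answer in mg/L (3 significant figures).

0.0242 mg/L

13.5 µg/L = 0.0135 mg/L.
After input A: C = (127·0.0135 + 0.0522·17.1) / 127.1 = 0.02052 mg/L.
36 L/s = 0.036 m³/s.
After input B: C = (127.1·0.02052 + 0.036·12.9) / 127.1 = 0.02417 mg/L.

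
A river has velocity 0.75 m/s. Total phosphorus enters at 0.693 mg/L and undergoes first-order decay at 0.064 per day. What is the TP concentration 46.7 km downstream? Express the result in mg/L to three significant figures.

0.662 mg/L

Travel time t = 46.7 km / 0.75 m/s = 4.67e+04/0.75 = 6.227e+04 s = 0.7207 d.
First-order decay: C = 0.693·exp(−0.064·0.7207) = 0.693·0.9549 = 0.6618 mg/L.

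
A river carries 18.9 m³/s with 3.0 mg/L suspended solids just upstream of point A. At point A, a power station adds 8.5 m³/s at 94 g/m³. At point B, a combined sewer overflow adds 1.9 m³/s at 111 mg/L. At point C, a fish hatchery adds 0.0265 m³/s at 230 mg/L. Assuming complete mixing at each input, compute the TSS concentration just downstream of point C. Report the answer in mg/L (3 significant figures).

36.6 mg/L

After input A: C = (18.9·3 + 8.5·94) / 27.4 = 31.23 mg/L.
After input B: C = (27.4·31.23 + 1.9·111) / 29.3 = 36.4 mg/L.
After input C: C = (29.3·36.4 + 0.0265·230) / 29.33 = 36.58 mg/L.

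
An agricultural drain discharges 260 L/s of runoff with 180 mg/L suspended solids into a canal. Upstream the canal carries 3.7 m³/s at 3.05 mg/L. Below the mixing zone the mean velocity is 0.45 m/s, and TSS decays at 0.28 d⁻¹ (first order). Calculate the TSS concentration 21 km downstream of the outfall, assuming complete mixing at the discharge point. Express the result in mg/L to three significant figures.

260 L/s = 0.26 m³/s.
After complete mixing, C₀ = (0.26·180 + 3.7·3.05) / 3.96 = 14.67 mg/L.
Travel time t = 2.1e+04 m / 0.45 m/s = 4.667e+04 s = 0.5401 d.
C = 14.67·exp(−0.28·0.5401) = 14.67·0.8596 = 12.61 mg/L.

12.6 mg/L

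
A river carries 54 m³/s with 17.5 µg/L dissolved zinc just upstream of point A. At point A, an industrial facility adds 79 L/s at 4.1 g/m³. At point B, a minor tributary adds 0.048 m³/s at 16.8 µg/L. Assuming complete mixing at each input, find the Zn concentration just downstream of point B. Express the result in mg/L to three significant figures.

0.0235 mg/L

17.5 µg/L = 0.0175 mg/L.
79 L/s = 0.079 m³/s.
After input A: C = (54·0.0175 + 0.079·4.1) / 54.08 = 0.02346 mg/L.
16.8 µg/L = 0.0168 mg/L.
After input B: C = (54.08·0.02346 + 0.048·0.0168) / 54.13 = 0.02346 mg/L.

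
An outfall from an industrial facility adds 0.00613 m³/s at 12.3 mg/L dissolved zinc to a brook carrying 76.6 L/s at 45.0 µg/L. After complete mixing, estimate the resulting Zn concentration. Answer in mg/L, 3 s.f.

76.6 L/s = 0.0766 m³/s.
45.0 µg/L = 0.045 mg/L.
Flow-weighted mixing gives C = (0.00613·12.3 + 0.0766·0.045) / (0.00613 + 0.0766) = 0.07885/0.08273 = 0.9531 mg/L.

0.953 mg/L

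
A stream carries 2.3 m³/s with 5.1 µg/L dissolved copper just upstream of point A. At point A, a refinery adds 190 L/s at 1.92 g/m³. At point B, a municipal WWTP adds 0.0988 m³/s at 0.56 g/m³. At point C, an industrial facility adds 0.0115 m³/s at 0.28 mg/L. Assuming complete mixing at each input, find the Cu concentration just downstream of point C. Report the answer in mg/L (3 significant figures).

0.167 mg/L

5.1 µg/L = 0.0051 mg/L.
190 L/s = 0.19 m³/s.
After input A: C = (2.3·0.0051 + 0.19·1.92) / 2.49 = 0.1512 mg/L.
After input B: C = (2.49·0.1512 + 0.0988·0.56) / 2.589 = 0.1668 mg/L.
After input C: C = (2.589·0.1668 + 0.0115·0.28) / 2.6 = 0.1673 mg/L.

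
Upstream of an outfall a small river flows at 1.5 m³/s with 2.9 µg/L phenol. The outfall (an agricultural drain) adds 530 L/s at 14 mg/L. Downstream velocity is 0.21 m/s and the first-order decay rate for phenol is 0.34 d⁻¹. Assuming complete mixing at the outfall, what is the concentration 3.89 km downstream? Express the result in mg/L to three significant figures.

3.40 mg/L

530 L/s = 0.53 m³/s.
2.9 µg/L = 0.0029 mg/L.
After complete mixing, C₀ = (0.53·14 + 1.5·0.0029) / 2.03 = 3.657 mg/L.
Travel time t = 3890 m / 0.21 m/s = 1.852e+04 s = 0.2144 d.
C = 3.657·exp(−0.34·0.2144) = 3.657·0.9297 = 3.4 mg/L.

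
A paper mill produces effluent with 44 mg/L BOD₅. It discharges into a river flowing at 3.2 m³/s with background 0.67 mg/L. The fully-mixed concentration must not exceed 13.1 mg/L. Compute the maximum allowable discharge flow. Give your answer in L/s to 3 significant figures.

Mass balance at complete mixing: C_std·(Q_w + Q_r) = Q_w·C_e + Q_r·C_b.
Rearranging, Q_w = Q_r·(C_std − C_b)/(C_e − C_std) = 3.2·(13.1 − 0.67) / (44 − 13.1) = 1.287 m³/s.
= 1287 L/s.

1290 L/s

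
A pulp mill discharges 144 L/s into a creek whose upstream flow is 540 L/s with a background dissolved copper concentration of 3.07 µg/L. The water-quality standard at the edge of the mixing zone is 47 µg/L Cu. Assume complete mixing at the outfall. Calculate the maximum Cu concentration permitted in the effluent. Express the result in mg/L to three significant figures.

0.212 mg/L

144 L/s = 0.144 m³/s.
540 L/s = 0.54 m³/s.
3.07 µg/L = 0.00307 mg/L.
47 µg/L = 0.047 mg/L.
Mass balance: 0.047·0.684 = 0.144·Cₑ + 0.54·0.00307.
Cₑ = (0.03215 − 0.001658) / 0.144 = 0.2117 mg/L.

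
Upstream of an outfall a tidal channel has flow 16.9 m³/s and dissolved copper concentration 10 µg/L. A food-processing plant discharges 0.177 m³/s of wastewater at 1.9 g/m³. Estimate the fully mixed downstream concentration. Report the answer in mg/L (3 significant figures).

0.0296 mg/L

10 µg/L = 0.01 mg/L.
Conservation of mass across the mixing zone: C = (0.177·1.9 + 16.9·0.01) / (0.177 + 16.9) = 0.5053/17.08 = 0.02959 mg/L.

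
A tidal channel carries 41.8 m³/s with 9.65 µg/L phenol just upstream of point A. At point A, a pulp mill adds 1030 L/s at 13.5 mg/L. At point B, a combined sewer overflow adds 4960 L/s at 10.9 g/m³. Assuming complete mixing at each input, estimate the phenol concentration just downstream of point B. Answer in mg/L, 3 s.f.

9.65 µg/L = 0.00965 mg/L.
1030 L/s = 1.03 m³/s.
After input A: C = (41.8·0.00965 + 1.03·13.5) / 42.83 = 0.3341 mg/L.
4960 L/s = 4.96 m³/s.
After input B: C = (42.83·0.3341 + 4.96·10.9) / 47.79 = 1.431 mg/L.

1.43 mg/L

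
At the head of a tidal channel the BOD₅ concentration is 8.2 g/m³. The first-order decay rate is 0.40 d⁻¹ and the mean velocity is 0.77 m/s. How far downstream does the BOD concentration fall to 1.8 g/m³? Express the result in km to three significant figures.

From C = C₀·e^(−kt), t = ln(C₀/C)/k = ln(8.2/1.8)/0.40 = 1.516/0.40 = 3.791 d.
Distance = v·t = 0.77 m/s × 3.275e+05 s = 2.522e+05 m = 252.2 km.

252 km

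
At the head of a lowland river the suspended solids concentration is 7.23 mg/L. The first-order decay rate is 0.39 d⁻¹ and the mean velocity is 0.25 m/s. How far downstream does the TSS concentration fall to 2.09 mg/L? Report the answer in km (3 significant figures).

From C = C₀·e^(−kt), t = ln(C₀/C)/k = ln(7.23/2.09)/0.39 = 1.241/0.39 = 3.182 d.
Distance = v·t = 0.25 m/s × 2.749e+05 s = 6.874e+04 m = 68.74 km.

68.7 km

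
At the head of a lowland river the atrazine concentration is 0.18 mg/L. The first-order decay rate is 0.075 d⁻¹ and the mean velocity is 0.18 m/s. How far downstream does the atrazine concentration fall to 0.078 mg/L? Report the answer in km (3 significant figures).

From C = C₀·e^(−kt), t = ln(C₀/C)/k = ln(0.18/0.078)/0.075 = 0.8362/0.075 = 11.15 d.
Distance = v·t = 0.18 m/s × 9.634e+05 s = 1.734e+05 m = 173.4 km.

173 km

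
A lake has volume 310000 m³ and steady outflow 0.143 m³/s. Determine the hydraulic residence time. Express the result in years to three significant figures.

Q = 0.143 m³/s × 3.156e+07 s/yr = 4.513e+06 m³/yr.
Hydraulic residence time τ = V/Q = 310000/4.513e+06 = 0.06869 yr.

0.0687 yr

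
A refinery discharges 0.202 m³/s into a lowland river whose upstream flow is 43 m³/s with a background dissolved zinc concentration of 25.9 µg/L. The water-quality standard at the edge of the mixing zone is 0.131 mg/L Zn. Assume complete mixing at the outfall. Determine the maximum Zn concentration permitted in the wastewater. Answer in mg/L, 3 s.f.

22.5 mg/L

25.9 µg/L = 0.0259 mg/L.
Mass balance: 0.131·43.2 = 0.202·Cₑ + 43·0.0259.
Cₑ = (5.659 − 1.114) / 0.202 = 22.5 mg/L.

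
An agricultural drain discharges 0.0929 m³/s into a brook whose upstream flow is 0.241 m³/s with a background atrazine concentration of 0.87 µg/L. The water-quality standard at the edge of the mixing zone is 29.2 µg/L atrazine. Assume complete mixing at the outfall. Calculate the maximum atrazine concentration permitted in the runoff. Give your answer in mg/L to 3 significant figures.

0.87 µg/L = 0.00087 mg/L.
29.2 µg/L = 0.0292 mg/L.
Mass balance: 0.0292·0.3339 = 0.0929·Cₑ + 0.241·0.00087.
Cₑ = (0.00975 − 0.0002097) / 0.0929 = 0.1027 mg/L.

0.103 mg/L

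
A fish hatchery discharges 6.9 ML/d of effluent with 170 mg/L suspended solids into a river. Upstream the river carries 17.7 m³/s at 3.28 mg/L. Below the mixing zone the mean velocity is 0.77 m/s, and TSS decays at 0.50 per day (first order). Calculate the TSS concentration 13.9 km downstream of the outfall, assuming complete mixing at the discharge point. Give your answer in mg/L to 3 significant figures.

3.63 mg/L

6.9 ML/d = 0.07986 m³/s.
After complete mixing, C₀ = (0.07986·170 + 17.7·3.28) / 17.78 = 4.029 mg/L.
Travel time t = 1.39e+04 m / 0.77 m/s = 1.805e+04 s = 0.2089 d.
C = 4.029·exp(−0.50·0.2089) = 4.029·0.9008 = 3.629 mg/L.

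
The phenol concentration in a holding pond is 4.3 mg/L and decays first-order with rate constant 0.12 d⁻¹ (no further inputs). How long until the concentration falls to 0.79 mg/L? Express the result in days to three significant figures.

14.1 d

t = ln(C₀/C)/k = ln(4.3/0.79)/0.12 = 1.694/0.12 = 14.12 d.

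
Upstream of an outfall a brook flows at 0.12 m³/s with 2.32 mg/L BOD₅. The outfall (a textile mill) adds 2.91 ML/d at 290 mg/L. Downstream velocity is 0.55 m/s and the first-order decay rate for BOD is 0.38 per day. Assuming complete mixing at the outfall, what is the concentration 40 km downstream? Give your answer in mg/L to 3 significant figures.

47.5 mg/L

2.91 ML/d = 0.03368 m³/s.
After complete mixing, C₀ = (0.03368·290 + 0.12·2.32) / 0.1537 = 65.37 mg/L.
Travel time t = 4e+04 m / 0.55 m/s = 7.273e+04 s = 0.8418 d.
C = 65.37·exp(−0.38·0.8418) = 65.37·0.7262 = 47.47 mg/L.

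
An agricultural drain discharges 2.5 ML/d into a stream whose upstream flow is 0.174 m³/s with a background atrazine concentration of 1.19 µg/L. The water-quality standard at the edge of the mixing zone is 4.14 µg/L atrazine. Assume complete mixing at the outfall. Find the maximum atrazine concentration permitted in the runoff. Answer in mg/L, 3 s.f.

2.5 ML/d = 0.02894 m³/s.
1.19 µg/L = 0.00119 mg/L.
4.14 µg/L = 0.00414 mg/L.
Mass balance: 0.00414·0.2029 = 0.02894·Cₑ + 0.174·0.00119.
Cₑ = (0.0008402 − 0.0002071) / 0.02894 = 0.02188 mg/L.

0.0219 mg/L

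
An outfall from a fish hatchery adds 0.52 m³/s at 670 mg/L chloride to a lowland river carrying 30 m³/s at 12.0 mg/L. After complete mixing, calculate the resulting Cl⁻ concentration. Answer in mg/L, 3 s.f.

Flow-weighted mixing gives C = (0.52·670 + 30·12) / (0.52 + 30) = 708.4/30.52 = 23.21 mg/L.

23.2 mg/L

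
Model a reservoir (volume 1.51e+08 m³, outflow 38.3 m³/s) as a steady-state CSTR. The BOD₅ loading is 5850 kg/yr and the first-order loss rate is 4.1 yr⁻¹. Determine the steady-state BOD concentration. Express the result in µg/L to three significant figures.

Outflow Q = 38.3 m³/s × 3.156e+07 s/yr = 1.209e+09 m³/yr.
Steady-state CSTR mass balance: W = Q·C + k·V·C, so C = W/(Q + kV).
Q + kV = 1.209e+09 + 4.1·1.51e+08 = 1.828e+09 m³/yr.
C = 5850/1.828e+09 = 3.201e-06 kg/m³ = 0.003201 mg/L = 3.201 µg/L.

3.20 µg/L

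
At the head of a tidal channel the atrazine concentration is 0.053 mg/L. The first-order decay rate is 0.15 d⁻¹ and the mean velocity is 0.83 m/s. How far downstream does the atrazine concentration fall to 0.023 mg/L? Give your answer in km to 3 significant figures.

From C = C₀·e^(−kt), t = ln(C₀/C)/k = ln(0.053/0.023)/0.15 = 0.8348/0.15 = 5.565 d.
Distance = v·t = 0.83 m/s × 4.808e+05 s = 3.991e+05 m = 399.1 km.

399 km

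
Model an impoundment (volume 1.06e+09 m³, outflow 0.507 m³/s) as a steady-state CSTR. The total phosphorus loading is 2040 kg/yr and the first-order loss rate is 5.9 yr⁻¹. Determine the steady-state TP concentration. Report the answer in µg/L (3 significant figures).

Outflow Q = 0.507 m³/s × 3.156e+07 s/yr = 1.6e+07 m³/yr.
Steady-state CSTR mass balance: W = Q·C + k·V·C, so C = W/(Q + kV).
Q + kV = 1.6e+07 + 5.9·1.06e+09 = 6.27e+09 m³/yr.
C = 2040/6.27e+09 = 3.254e-07 kg/m³ = 0.0003254 mg/L = 0.3254 µg/L.

0.325 µg/L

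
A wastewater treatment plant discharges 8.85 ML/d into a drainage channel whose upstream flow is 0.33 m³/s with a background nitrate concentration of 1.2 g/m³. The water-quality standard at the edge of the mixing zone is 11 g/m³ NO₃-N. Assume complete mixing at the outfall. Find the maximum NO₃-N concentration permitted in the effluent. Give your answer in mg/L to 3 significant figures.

42.6 mg/L

8.85 ML/d = 0.1024 m³/s.
Mass balance: 11·0.4324 = 0.1024·Cₑ + 0.33·1.2.
Cₑ = (4.757 − 0.396) / 0.1024 = 42.57 mg/L.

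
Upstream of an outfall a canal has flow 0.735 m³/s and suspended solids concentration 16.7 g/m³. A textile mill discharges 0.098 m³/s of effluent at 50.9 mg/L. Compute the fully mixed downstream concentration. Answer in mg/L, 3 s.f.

By mass balance at complete mixing, C = (0.098·50.9 + 0.735·16.7) / (0.098 + 0.735) = 17.26/0.833 = 20.72 mg/L.

20.7 mg/L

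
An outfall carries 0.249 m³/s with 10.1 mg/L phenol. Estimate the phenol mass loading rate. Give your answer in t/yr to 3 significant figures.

Mass flux = Q·C = 0.249 m³/s × 10.1 g/m³ = 2.515 g/s.
= 2.515 g/s × 31.56 = 79.36 t/yr.

79.4 t/yr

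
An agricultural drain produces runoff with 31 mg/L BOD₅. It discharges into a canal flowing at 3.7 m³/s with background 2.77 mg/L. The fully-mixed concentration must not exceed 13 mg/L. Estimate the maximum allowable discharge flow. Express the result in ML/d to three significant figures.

Mass balance at complete mixing: C_std·(Q_w + Q_r) = Q_w·C_e + Q_r·C_b.
Rearranging, Q_w = Q_r·(C_std − C_b)/(C_e − C_std) = 3.7·(13 − 2.77) / (31 − 13) = 2.103 m³/s.
= 181.7 ML/d.

182 ML/d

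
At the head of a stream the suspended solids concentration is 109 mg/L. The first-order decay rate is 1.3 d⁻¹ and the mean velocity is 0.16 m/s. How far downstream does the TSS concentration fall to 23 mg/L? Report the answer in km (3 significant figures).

From C = C₀·e^(−kt), t = ln(C₀/C)/k = ln(109/23)/1.3 = 1.556/1.3 = 1.197 d.
Distance = v·t = 0.16 m/s × 1.034e+05 s = 1.654e+04 m = 16.54 km.

16.5 km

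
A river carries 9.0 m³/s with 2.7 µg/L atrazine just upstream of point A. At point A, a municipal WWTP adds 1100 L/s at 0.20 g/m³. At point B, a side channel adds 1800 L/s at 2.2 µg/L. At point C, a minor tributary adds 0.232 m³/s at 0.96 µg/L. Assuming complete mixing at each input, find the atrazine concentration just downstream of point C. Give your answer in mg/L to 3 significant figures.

0.0205 mg/L

2.7 µg/L = 0.0027 mg/L.
1100 L/s = 1.1 m³/s.
After input A: C = (9·0.0027 + 1.1·0.2) / 10.1 = 0.02419 mg/L.
1800 L/s = 1.8 m³/s.
2.2 µg/L = 0.0022 mg/L.
After input B: C = (10.1·0.02419 + 1.8·0.0022) / 11.9 = 0.02086 mg/L.
0.96 µg/L = 0.00096 mg/L.
After input C: C = (11.9·0.02086 + 0.232·0.00096) / 12.13 = 0.02048 mg/L.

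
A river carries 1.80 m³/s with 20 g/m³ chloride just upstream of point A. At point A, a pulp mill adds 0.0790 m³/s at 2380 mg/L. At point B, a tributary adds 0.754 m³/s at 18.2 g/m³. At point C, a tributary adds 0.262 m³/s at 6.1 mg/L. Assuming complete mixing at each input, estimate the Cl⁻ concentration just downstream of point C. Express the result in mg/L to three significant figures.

82.7 mg/L

After input A: C = (1.8·20 + 0.079·2380) / 1.879 = 119.2 mg/L.
After input B: C = (1.879·119.2 + 0.754·18.2) / 2.633 = 90.29 mg/L.
After input C: C = (2.633·90.29 + 0.262·6.1) / 2.895 = 82.67 mg/L.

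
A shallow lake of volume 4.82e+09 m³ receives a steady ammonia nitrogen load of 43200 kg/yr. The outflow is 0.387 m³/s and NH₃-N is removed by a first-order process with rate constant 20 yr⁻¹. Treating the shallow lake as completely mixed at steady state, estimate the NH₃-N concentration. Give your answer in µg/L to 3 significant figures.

Outflow Q = 0.387 m³/s × 3.156e+07 s/yr = 1.221e+07 m³/yr.
Steady-state CSTR mass balance: W = Q·C + k·V·C, so C = W/(Q + kV).
Q + kV = 1.221e+07 + 20·4.82e+09 = 9.641e+10 m³/yr.
C = 43200/9.641e+10 = 4.481e-07 kg/m³ = 0.0004481 mg/L = 0.4481 µg/L.

0.448 µg/L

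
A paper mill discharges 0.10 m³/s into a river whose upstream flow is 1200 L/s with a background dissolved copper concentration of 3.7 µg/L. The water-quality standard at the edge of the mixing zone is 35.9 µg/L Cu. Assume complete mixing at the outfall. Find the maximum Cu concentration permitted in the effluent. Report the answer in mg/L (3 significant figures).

0.422 mg/L

1200 L/s = 1.2 m³/s.
3.7 µg/L = 0.0037 mg/L.
35.9 µg/L = 0.0359 mg/L.
Mass balance: 0.0359·1.3 = 0.1·Cₑ + 1.2·0.0037.
Cₑ = (0.04667 − 0.00444) / 0.1 = 0.4223 mg/L.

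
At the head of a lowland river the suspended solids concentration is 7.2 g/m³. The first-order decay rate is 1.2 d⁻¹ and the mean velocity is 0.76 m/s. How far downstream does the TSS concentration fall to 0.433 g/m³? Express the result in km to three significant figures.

154 km

From C = C₀·e^(−kt), t = ln(C₀/C)/k = ln(7.2/0.433)/1.2 = 2.811/1.2 = 2.343 d.
Distance = v·t = 0.76 m/s × 2.024e+05 s = 1.538e+05 m = 153.8 km.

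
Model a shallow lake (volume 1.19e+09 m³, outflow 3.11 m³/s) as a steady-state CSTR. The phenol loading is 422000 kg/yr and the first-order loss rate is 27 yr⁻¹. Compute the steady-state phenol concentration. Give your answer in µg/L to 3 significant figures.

13.1 µg/L

Outflow Q = 3.11 m³/s × 3.156e+07 s/yr = 9.814e+07 m³/yr.
Steady-state CSTR mass balance: W = Q·C + k·V·C, so C = W/(Q + kV).
Q + kV = 9.814e+07 + 27·1.19e+09 = 3.223e+10 m³/yr.
C = 422000/3.223e+10 = 1.309e-05 kg/m³ = 0.01309 mg/L = 13.09 µg/L.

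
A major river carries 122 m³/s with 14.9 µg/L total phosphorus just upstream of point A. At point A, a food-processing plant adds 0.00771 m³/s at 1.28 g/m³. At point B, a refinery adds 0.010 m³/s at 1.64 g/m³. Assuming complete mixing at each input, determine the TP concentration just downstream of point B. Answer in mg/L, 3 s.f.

14.9 µg/L = 0.0149 mg/L.
After input A: C = (122·0.0149 + 0.00771·1.28) / 122 = 0.01498 mg/L.
After input B: C = (122·0.01498 + 0.01·1.64) / 122 = 0.01511 mg/L.

0.0151 mg/L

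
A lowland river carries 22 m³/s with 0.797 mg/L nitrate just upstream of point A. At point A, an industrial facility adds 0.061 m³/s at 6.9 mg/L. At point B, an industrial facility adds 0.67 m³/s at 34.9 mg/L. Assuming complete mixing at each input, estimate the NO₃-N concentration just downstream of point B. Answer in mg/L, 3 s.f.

After input A: C = (22·0.797 + 0.061·6.9) / 22.06 = 0.8139 mg/L.
After input B: C = (22.06·0.8139 + 0.67·34.9) / 22.73 = 1.819 mg/L.

1.82 mg/L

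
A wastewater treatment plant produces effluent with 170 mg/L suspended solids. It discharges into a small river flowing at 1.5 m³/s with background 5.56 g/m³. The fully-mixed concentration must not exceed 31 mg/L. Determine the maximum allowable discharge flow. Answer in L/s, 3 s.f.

275 L/s

Mass balance at complete mixing: C_std·(Q_w + Q_r) = Q_w·C_e + Q_r·C_b.
Rearranging, Q_w = Q_r·(C_std − C_b)/(C_e − C_std) = 1.5·(31 − 5.56) / (170 − 31) = 0.2745 m³/s.
= 274.5 L/s.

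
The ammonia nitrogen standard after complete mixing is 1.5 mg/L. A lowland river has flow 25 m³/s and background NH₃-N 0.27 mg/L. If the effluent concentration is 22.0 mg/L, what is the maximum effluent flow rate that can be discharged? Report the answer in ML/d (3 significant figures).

Mass balance at complete mixing: C_std·(Q_w + Q_r) = Q_w·C_e + Q_r·C_b.
Rearranging, Q_w = Q_r·(C_std − C_b)/(C_e − C_std) = 25·(1.5 − 0.27) / (22 − 1.5) = 1.5 m³/s.
= 129.6 ML/d.

130 ML/d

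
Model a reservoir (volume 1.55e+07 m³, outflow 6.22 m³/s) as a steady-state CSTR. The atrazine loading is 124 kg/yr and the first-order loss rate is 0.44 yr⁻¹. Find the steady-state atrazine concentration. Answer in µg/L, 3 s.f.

Outflow Q = 6.22 m³/s × 3.156e+07 s/yr = 1.963e+08 m³/yr.
Steady-state CSTR mass balance: W = Q·C + k·V·C, so C = W/(Q + kV).
Q + kV = 1.963e+08 + 0.44·1.55e+07 = 2.031e+08 m³/yr.
C = 124/2.031e+08 = 6.105e-07 kg/m³ = 0.0006105 mg/L = 0.6105 µg/L.

0.611 µg/L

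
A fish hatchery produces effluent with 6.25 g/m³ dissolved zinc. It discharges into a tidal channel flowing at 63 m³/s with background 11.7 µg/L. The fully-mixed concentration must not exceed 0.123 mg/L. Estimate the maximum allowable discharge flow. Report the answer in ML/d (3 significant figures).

98.9 ML/d

11.7 µg/L = 0.0117 mg/L.
Mass balance at complete mixing: C_std·(Q_w + Q_r) = Q_w·C_e + Q_r·C_b.
Rearranging, Q_w = Q_r·(C_std − C_b)/(C_e − C_std) = 63·(0.123 − 0.0117) / (6.25 − 0.123) = 1.144 m³/s.
= 98.88 ML/d.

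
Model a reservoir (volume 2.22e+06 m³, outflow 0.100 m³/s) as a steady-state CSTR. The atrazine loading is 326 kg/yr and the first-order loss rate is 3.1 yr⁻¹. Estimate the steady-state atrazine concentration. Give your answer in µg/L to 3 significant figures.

Outflow Q = 0.100 m³/s × 3.156e+07 s/yr = 3.156e+06 m³/yr.
Steady-state CSTR mass balance: W = Q·C + k·V·C, so C = W/(Q + kV).
Q + kV = 3.156e+06 + 3.1·2.22e+06 = 1.004e+07 m³/yr.
C = 326/1.004e+07 = 3.248e-05 kg/m³ = 0.03248 mg/L = 32.48 µg/L.

32.5 µg/L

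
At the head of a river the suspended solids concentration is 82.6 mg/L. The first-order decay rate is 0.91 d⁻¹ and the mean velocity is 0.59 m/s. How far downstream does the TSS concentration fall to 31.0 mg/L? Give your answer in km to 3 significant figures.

From C = C₀·e^(−kt), t = ln(C₀/C)/k = ln(82.6/31.0)/0.91 = 0.98/0.91 = 1.077 d.
Distance = v·t = 0.59 m/s × 9.305e+04 s = 5.49e+04 m = 54.9 km.

54.9 km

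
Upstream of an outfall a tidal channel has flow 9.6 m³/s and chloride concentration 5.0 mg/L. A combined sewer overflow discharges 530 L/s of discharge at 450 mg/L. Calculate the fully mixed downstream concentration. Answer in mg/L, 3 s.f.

530 L/s = 0.53 m³/s.
Flow-weighted mixing gives C = (0.53·450 + 9.6·5) / (0.53 + 9.6) = 286.5/10.13 = 28.28 mg/L.

28.3 mg/L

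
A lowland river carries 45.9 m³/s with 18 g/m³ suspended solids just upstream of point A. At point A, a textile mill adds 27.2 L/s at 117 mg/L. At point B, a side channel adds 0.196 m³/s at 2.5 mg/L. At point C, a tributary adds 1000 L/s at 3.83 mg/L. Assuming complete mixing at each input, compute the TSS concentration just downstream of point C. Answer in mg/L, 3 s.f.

27.2 L/s = 0.0272 m³/s.
After input A: C = (45.9·18 + 0.0272·117) / 45.93 = 18.06 mg/L.
After input B: C = (45.93·18.06 + 0.196·2.5) / 46.12 = 17.99 mg/L.
1000 L/s = 1 m³/s.
After input C: C = (46.12·17.99 + 1·3.83) / 47.12 = 17.69 mg/L.

17.7 mg/L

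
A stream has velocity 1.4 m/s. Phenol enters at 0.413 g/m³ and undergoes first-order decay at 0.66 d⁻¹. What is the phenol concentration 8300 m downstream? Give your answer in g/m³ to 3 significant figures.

Travel time t = 8300 m / 1.4 m/s = 8300/1.4 = 5929 s = 0.06862 d.
First-order decay: C = 0.413·exp(−0.66·0.06862) = 0.413·0.9557 = 0.3947 g/m³.

0.395 g/m³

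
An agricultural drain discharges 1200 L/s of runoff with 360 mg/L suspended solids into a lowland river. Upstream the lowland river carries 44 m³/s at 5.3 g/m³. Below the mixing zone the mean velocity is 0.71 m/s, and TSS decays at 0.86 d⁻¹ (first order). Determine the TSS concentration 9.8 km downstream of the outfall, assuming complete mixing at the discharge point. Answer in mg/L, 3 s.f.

1200 L/s = 1.2 m³/s.
After complete mixing, C₀ = (1.2·360 + 44·5.3) / 45.2 = 14.72 mg/L.
Travel time t = 9800 m / 0.71 m/s = 1.38e+04 s = 0.1598 d.
C = 14.72·exp(−0.86·0.1598) = 14.72·0.8716 = 12.83 mg/L.

12.8 mg/L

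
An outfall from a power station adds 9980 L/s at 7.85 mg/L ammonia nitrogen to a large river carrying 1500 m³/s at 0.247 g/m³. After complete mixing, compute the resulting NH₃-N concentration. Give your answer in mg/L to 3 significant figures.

0.297 mg/L

9980 L/s = 9.98 m³/s.
By mass balance at complete mixing, C = (9.98·7.85 + 1500·0.247) / (9.98 + 1500) = 448.8/1510 = 0.2973 mg/L.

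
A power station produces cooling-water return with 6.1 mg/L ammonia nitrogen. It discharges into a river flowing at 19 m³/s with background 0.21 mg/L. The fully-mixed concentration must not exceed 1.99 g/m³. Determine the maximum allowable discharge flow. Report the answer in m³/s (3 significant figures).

Mass balance at complete mixing: C_std·(Q_w + Q_r) = Q_w·C_e + Q_r·C_b.
Rearranging, Q_w = Q_r·(C_std − C_b)/(C_e − C_std) = 19·(1.99 − 0.21) / (6.1 − 1.99) = 8.229 m³/s.

8.23 m³/s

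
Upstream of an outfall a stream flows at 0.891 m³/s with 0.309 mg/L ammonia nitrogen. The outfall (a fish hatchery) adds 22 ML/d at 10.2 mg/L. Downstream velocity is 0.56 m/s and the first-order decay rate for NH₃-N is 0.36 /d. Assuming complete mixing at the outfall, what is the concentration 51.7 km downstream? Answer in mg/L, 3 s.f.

1.71 mg/L

22 ML/d = 0.2546 m³/s.
After complete mixing, C₀ = (0.2546·10.2 + 0.891·0.309) / 1.146 = 2.507 mg/L.
Travel time t = 5.17e+04 m / 0.56 m/s = 9.232e+04 s = 1.069 d.
C = 2.507·exp(−0.36·1.069) = 2.507·0.6807 = 1.707 mg/L.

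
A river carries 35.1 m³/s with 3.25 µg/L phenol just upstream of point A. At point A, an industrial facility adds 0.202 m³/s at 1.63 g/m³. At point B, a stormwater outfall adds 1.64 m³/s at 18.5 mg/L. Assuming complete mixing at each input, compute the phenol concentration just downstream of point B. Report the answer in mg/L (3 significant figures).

0.833 mg/L

3.25 µg/L = 0.00325 mg/L.
After input A: C = (35.1·0.00325 + 0.202·1.63) / 35.3 = 0.01256 mg/L.
After input B: C = (35.3·0.01256 + 1.64·18.5) / 36.94 = 0.8333 mg/L.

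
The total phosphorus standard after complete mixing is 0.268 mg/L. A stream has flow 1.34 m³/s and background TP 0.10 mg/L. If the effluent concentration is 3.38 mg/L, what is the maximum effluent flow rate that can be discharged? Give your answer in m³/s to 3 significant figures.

0.0723 m³/s

Mass balance at complete mixing: C_std·(Q_w + Q_r) = Q_w·C_e + Q_r·C_b.
Rearranging, Q_w = Q_r·(C_std − C_b)/(C_e − C_std) = 1.34·(0.268 − 0.1) / (3.38 − 0.268) = 0.07234 m³/s.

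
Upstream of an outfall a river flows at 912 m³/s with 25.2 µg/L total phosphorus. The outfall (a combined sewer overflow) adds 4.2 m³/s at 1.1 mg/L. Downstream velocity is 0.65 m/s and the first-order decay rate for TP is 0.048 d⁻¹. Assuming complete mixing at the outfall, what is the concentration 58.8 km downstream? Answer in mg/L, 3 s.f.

0.0287 mg/L

25.2 µg/L = 0.0252 mg/L.
After complete mixing, C₀ = (4.2·1.1 + 912·0.0252) / 916.2 = 0.03013 mg/L.
Travel time t = 5.88e+04 m / 0.65 m/s = 9.046e+04 s = 1.047 d.
C = 0.03013·exp(−0.048·1.047) = 0.03013·0.951 = 0.02865 mg/L.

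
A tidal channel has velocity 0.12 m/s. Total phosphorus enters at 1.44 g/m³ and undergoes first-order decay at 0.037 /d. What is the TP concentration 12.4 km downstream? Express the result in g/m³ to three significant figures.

1.38 g/m³

Travel time t = 12.4 km / 0.12 m/s = 1.24e+04/0.12 = 1.033e+05 s = 1.196 d.
First-order decay: C = 1.44·exp(−0.037·1.196) = 1.44·0.9567 = 1.378 g/m³.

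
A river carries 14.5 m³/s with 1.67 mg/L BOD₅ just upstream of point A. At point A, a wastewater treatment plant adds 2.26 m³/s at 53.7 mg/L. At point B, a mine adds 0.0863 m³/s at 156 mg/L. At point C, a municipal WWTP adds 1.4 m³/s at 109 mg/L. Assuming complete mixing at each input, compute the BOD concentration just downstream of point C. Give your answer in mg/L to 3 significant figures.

After input A: C = (14.5·1.67 + 2.26·53.7) / 16.76 = 8.686 mg/L.
After input B: C = (16.76·8.686 + 0.0863·156) / 16.85 = 9.441 mg/L.
After input C: C = (16.85·9.441 + 1.4·109) / 18.25 = 17.08 mg/L.

17.1 mg/L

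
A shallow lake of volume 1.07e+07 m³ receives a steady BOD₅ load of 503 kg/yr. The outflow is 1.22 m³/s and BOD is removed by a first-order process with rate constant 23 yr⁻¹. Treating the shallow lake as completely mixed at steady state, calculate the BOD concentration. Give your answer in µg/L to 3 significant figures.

1.77 µg/L

Outflow Q = 1.22 m³/s × 3.156e+07 s/yr = 3.85e+07 m³/yr.
Steady-state CSTR mass balance: W = Q·C + k·V·C, so C = W/(Q + kV).
Q + kV = 3.85e+07 + 23·1.07e+07 = 2.846e+08 m³/yr.
C = 503/2.846e+08 = 1.767e-06 kg/m³ = 0.001767 mg/L = 1.767 µg/L.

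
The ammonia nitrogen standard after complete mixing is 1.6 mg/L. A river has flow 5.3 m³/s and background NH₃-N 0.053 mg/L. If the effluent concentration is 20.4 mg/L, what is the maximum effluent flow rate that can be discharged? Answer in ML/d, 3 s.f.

Mass balance at complete mixing: C_std·(Q_w + Q_r) = Q_w·C_e + Q_r·C_b.
Rearranging, Q_w = Q_r·(C_std − C_b)/(C_e − C_std) = 5.3·(1.6 − 0.053) / (20.4 − 1.6) = 0.4361 m³/s.
= 37.68 ML/d.

37.7 ML/d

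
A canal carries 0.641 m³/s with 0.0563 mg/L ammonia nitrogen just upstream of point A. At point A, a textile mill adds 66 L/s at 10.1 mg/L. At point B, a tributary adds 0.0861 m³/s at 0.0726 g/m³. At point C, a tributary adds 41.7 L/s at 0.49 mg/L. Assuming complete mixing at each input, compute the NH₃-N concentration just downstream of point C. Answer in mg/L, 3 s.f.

66 L/s = 0.066 m³/s.
After input A: C = (0.641·0.0563 + 0.066·10.1) / 0.707 = 0.9939 mg/L.
After input B: C = (0.707·0.9939 + 0.0861·0.0726) / 0.7931 = 0.8939 mg/L.
41.7 L/s = 0.0417 m³/s.
After input C: C = (0.7931·0.8939 + 0.0417·0.49) / 0.8348 = 0.8737 mg/L.

0.874 mg/L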